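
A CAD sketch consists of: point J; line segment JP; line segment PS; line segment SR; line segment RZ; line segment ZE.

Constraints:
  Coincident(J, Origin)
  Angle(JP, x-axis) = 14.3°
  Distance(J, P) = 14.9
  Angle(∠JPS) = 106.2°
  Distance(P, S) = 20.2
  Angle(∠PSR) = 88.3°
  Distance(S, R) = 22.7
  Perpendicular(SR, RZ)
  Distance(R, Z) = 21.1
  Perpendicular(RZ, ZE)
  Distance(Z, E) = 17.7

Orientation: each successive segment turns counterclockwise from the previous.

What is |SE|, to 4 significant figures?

21.68

J is at the origin; JP runs at 14.3° with length 14.9, so P = (14.44, 3.680). ∠JPS = 106.2° gives PS at 88.10° from the x-axis; with |PS| = 20.2, S = (15.11, 23.87). ∠PSR = 88.3° gives SR at 179.8° from the x-axis; with |SR| = 22.7, R = (-7.592, 23.95). SR ⟂ RZ, so RZ runs at -90.20°; with |RZ| = 21.1, Z = (-7.665, 2.849). RZ is perpendicular to ZE, so ZE runs at -0.2000°; with |ZE| = 17.7, E = (10.03, 2.787). Then |SE| = |E − S| = 21.68.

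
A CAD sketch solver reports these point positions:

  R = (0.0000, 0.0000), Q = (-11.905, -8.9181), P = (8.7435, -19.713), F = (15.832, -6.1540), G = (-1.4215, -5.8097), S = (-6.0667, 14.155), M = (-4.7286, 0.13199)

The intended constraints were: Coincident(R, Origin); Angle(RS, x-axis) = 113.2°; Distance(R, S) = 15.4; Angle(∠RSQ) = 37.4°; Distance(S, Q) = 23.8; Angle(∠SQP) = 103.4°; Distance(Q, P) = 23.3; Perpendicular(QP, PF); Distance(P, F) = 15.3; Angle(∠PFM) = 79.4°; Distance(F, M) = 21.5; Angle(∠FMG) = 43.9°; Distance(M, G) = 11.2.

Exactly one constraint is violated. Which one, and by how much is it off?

Distance(M, G) = 11.2 — off by 4.40.

R = (0.00, 0.00) ✓; RS at 113.2° ✓; |RS| = 15.40 ✓; ∠RSQ = 37.40° ✓; |SQ| = 23.80 ✓; ∠SQP = 103.4° ✓; |QP| = 23.30 ✓; ∠(QP, PF) = 90.00° ✓; |PF| = 15.30 ✓; ∠PFM = 79.40° ✓; |FM| = 21.50 ✓; ∠FMG = 43.90° ✓; |MG| = 6.800 ✗.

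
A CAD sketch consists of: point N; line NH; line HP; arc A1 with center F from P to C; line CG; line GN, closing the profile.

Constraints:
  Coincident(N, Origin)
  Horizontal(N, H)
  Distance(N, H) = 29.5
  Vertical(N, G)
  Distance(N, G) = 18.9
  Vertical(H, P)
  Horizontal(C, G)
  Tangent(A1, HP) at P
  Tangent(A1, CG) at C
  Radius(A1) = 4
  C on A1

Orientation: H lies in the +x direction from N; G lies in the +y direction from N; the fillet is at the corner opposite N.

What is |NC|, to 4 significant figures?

31.74

The virtual corner opposite N is at (29.50, 18.90). The tangent condition forces FP to be normal to HP and since A1 is tangent to CG there, FC ⟂ CG, with radius 4.0, so the center F sits 4.0 in from both sides at F = (25.50, 14.90). That places the tangent points at P = (29.50, 14.90) on HP and C = (25.50, 18.90) on CG. Then |NC| = |C − N| = 31.74.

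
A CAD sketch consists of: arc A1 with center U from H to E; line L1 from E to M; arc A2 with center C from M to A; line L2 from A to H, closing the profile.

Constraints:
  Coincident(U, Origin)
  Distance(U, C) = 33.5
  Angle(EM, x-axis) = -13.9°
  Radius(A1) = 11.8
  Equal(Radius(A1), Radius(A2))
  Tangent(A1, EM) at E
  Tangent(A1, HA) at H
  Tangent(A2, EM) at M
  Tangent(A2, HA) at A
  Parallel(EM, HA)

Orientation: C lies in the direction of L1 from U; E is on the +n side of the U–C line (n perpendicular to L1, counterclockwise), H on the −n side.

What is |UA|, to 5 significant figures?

35.517

Tangency of A1 to both parallel lines with radius 11.8 puts E and H at U ± 11.8·n: E = (2.8347, 11.454), H = (-2.8347, -11.454). Equal radii place M and A the same way about C: M = C + 11.8·n = (35.354, 3.4068), A = C − 11.8·n = (29.684, -19.502). Then |UA| = |A − U| = 35.517.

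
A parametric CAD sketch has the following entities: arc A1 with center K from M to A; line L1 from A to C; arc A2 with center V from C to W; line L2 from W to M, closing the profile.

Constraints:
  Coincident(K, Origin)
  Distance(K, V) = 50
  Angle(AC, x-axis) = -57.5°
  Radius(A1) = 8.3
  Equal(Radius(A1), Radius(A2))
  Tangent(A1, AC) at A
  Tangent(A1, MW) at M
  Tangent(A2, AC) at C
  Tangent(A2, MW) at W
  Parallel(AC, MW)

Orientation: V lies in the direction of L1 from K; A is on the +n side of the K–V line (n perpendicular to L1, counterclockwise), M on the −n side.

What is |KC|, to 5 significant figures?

50.684

The slot axis is L1's direction at -57.5°, so u = (cos -57.5°, sin -57.5°) = (0.53730, -0.84339) and n = (−sin -57.5°, cos -57.5°) = (0.84339, 0.53730). K is at the origin and V lies 50.0 along u from K, so V = 50.0·u = (26.865, -42.170). Tangency of A1 to both parallel lines with radius 8.3 puts A and M at K ± 8.3·n: A = (7.0001, 4.4596), M = (-7.0001, -4.4596). Equal radii place C and W the same way about V: C = V + 8.3·n = (33.865, -37.710), W = V − 8.3·n = (19.865, -46.629). Then |KC| = |C − K| = 50.684.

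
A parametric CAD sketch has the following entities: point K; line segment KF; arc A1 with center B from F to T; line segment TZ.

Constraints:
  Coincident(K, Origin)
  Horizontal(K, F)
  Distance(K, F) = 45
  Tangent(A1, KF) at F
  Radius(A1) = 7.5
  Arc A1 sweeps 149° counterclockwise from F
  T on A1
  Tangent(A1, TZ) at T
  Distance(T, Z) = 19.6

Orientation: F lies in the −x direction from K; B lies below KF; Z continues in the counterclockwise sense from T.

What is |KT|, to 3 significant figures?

50.8

A1 meets KF tangentially, so BF is at right angles to KF, so B = F + (0, -7.5) = (-45.0, -7.50). On A1, F sits at bearing 90° from B; a 149° counterclockwise sweep puts T at bearing 239°, so T = B + 7.5·(cos 239°, sin 239°) = (-48.9, -13.9). Then |KT| = |T − K| = 50.8.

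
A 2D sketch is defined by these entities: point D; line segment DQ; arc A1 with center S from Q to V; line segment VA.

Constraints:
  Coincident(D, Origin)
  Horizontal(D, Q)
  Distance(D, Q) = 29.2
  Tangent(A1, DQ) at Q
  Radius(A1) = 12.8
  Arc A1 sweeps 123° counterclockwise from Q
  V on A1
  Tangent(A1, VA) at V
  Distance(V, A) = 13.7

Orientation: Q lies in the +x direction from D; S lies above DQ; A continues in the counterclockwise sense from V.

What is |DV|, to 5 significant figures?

44.561

D is at the origin; D and Q share the same y with |DQ| = 29.2 and Q on the +x side, so Q = (29.200, 0.0000). The tangent condition forces SQ to be normal to DQ, so S = Q + (0, 12.8) = (29.200, 12.800). On A1, Q sits at bearing -90° from S; a 123° counterclockwise sweep puts V at bearing 33°, so V = S + 12.8·(cos 33°, sin 33°) = (39.935, 19.771). Then |DV| = |V − D| = 44.561.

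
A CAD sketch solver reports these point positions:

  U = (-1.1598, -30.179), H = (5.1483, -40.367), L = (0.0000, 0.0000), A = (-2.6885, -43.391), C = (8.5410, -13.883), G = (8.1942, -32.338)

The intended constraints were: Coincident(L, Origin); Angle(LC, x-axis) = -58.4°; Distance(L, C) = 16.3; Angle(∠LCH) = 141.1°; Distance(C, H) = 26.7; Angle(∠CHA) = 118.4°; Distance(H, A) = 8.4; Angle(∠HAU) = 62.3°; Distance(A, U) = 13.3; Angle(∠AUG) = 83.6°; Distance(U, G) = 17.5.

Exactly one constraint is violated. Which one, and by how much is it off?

Distance(U, G) = 17.5 — off by 7.90.

L = (0.00, 0.00) ✓; LC at -58.40° ✓; |LC| = 16.30 ✓; ∠LCH = 141.1° ✓; |CH| = 26.70 ✓; ∠CHA = 118.4° ✓; |HA| = 8.400 ✓; ∠HAU = 62.30° ✓; |AU| = 13.30 ✓; ∠AUG = 83.60° ✓; |UG| = 9.600 ✗.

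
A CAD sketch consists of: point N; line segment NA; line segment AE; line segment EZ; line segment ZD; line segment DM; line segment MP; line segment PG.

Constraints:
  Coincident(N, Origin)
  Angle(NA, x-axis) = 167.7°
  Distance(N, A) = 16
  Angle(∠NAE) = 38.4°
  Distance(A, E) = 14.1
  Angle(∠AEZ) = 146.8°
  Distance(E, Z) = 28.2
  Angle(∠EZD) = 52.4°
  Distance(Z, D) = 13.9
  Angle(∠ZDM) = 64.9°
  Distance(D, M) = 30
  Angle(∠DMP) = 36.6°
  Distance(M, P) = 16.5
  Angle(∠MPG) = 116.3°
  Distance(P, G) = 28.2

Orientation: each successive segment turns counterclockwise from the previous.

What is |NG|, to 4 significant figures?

19.84

N is at the origin; NA runs at 167.7° with length 16.0, so A = (-15.63, 3.408). ∠NAE = 38.4° gives AE at -50.70° from the x-axis; with |AE| = 14.1, E = (-6.702, -7.503). ∠AEZ = 146.8° gives EZ at -17.50° from the x-axis; with |EZ| = 28.2, Z = (20.19, -15.98). ∠EZD = 52.4° gives ZD at 110.1° from the x-axis; with |ZD| = 13.9, D = (15.42, -2.929). ∠ZDM = 64.9° gives DM at -134.8° from the x-axis; with |DM| = 30.0, M = (-5.723, -24.22). ∠DMP = 36.6° gives MP at 8.600° from the x-axis; with |MP| = 16.5, P = (10.59, -21.75). ∠MPG = 116.3° gives PG at 72.30° from the x-axis; with |PG| = 28.2, G = (19.17, 5.116). Then |NG| = |G − N| = 19.84.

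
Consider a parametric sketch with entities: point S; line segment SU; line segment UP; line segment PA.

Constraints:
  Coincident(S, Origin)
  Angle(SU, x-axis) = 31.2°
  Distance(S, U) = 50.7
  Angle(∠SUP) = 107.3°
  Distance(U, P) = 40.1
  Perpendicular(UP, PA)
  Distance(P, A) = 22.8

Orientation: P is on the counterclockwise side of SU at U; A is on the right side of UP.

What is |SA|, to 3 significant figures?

90.1

S is at the origin; SU runs at 31.2° with length 50.7, so U = 50.7·(cos 31.2°, sin 31.2°) = (43.4, 26.3). ∠SUP = 107.3°, so UP runs at 31.2° + (180° − 107.3°) = 104° from the x-axis; with |UP| = 40.1, P = U + 40.1·(cos 104°, sin 104°) = (33.7, 65.2). The perpendicularity gives PA at right angles to UP; with |PA| = 22.8 on the right of UP, A = P + 22.8·(0.971, 0.240) = (55.9, 70.7). Then |SA| = |A − S| = 90.1.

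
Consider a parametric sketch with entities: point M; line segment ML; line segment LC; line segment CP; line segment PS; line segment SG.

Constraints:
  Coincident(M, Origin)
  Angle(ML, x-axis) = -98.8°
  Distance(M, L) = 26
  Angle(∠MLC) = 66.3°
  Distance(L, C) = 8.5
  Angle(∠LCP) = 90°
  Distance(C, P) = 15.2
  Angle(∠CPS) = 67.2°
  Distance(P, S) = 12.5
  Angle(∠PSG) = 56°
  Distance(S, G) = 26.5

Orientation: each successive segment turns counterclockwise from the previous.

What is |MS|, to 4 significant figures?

19.04

M is at the origin; ML runs at -98.8° with length 26.0, so L = (-3.978, -25.69). ∠MLC = 66.3° gives LC at 14.90° from the x-axis; with |LC| = 8.5, C = (4.237, -23.51). ∠LCP = 90.0° gives CP at 104.9° from the x-axis; with |CP| = 15.2, P = (0.3281, -8.819). ∠CPS = 67.2° gives PS at -142.3° from the x-axis; with |PS| = 12.5, S = (-9.562, -16.46). Then |MS| = |S − M| = 19.04.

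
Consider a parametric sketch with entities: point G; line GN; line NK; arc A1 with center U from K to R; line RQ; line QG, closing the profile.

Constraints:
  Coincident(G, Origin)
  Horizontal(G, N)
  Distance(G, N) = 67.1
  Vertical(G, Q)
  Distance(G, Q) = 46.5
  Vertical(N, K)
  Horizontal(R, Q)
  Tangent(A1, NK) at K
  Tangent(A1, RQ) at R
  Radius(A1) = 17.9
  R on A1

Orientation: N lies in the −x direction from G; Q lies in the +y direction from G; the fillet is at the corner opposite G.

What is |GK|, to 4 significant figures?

72.94

G is at the origin; G and N share the same y with |GN| = 67.1 and N on the −x side, so N = (-67.10, 0.000). GQ is vertical with |GQ| = 46.5 and Q on the +y side, so Q = (0.000, 46.50). The virtual corner opposite G is at (-67.10, 46.50). A1 meets NK tangentially, so UK is at right angles to NK and tangency of A1 to RQ means the radius UR is perpendicular to RQ, with radius 17.9, so the center U sits 17.9 in from both sides at U = (-49.20, 28.60). That places the tangent points at K = (-67.10, 28.60) on NK and R = (-49.20, 46.50) on RQ. Then |GK| = |K − G| = 72.94.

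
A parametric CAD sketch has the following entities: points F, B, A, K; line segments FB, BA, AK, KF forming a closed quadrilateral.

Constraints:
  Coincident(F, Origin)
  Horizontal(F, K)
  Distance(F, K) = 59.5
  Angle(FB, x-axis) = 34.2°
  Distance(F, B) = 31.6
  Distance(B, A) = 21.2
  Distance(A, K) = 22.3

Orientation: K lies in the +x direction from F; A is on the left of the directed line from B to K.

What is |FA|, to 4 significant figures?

50.87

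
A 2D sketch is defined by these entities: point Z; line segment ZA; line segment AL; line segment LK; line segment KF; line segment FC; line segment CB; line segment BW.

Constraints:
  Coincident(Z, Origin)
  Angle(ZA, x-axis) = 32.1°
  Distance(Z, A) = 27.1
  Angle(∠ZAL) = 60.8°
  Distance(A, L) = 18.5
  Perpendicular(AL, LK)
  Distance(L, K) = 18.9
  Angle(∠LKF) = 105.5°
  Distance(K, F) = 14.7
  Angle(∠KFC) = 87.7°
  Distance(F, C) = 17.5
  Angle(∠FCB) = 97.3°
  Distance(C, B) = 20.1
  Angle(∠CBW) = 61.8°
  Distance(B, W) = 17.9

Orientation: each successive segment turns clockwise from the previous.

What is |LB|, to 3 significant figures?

1.41

Z is at the origin; ZA runs at 32.1° with length 27.1, so A = (23.0, 14.4). ∠ZAL = 60.8° gives AL at -87.1° from the x-axis; with |AL| = 18.5, L = (23.9, -4.08). AL is perpendicular to LK, so LK runs at -177°; with |LK| = 18.9, K = (5.02, -5.03). ∠LKF = 105.5° gives KF at 108° from the x-axis; with |KF| = 14.7, F = (0.377, 8.92). ∠KFC = 87.7° gives FC at 16.1° from the x-axis; with |FC| = 17.5, C = (17.2, 13.8). ∠FCB = 97.3° gives CB at -66.6° from the x-axis; with |CB| = 20.1, B = (25.2, -4.68). Then |LB| = |B − L| = 1.41.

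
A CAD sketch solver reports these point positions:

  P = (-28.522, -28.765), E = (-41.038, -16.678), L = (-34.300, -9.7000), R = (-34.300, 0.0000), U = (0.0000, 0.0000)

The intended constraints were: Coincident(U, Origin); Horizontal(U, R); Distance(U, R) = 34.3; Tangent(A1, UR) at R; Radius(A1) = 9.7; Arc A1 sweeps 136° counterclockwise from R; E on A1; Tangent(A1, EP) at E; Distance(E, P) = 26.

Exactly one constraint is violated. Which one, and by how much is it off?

Distance(E, P) = 26 — off by 8.60.

U = (0.00, 0.00) ✓; U.y = 0.00, R.y = 0.00 ✓; |UR| = 34.30 ✓; ∠(LR, RU) = 90.00° ✓; |LR| = 9.700 ✓; bearing(L→E) − bearing(L→R) = 136.0° ✓; |LE| = 9.700 ✓; ∠(LE, EP) = 90.00° ✓; |EP| = 17.40 ✗.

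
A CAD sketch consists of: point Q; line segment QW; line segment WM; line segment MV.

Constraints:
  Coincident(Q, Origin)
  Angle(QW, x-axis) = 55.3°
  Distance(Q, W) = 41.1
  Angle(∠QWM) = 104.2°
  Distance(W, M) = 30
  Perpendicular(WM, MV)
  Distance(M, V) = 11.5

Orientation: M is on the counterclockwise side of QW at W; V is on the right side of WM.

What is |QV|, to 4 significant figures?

65.14

Q is at the origin; QW runs at 55.3° with length 41.1, so W = 41.1·(cos 55.3°, sin 55.3°) = (23.40, 33.79). ∠QWM = 104.2°, so WM runs at 55.3° + (180° − 104.2°) = 131.1° from the x-axis; with |WM| = 30.0, M = W + 30.0·(cos 131.1°, sin 131.1°) = (3.676, 56.40). WM ⟂ MV; with |MV| = 11.5 on the right of WM, V = M + 11.5·(0.7536, 0.6574) = (12.34, 63.96). Then |QV| = |V − Q| = 65.14.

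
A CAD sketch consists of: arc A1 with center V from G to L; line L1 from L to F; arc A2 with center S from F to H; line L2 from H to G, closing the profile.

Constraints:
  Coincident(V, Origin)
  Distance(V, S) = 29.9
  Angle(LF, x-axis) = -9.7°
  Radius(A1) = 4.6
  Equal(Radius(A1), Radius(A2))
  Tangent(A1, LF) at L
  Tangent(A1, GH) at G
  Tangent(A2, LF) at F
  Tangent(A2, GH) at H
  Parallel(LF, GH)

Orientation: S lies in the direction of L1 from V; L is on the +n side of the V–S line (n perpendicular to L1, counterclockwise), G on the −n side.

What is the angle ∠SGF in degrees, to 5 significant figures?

8.3566°

The slot axis is L1's direction at -9.7°, so u = (cos -9.7°, sin -9.7°) = (0.98570, -0.16849) and n = (−sin -9.7°, cos -9.7°) = (0.16849, 0.98570). V is at the origin and S lies 29.9 along u from V, so S = 29.9·u = (29.473, -5.0378). Tangency of A1 to both parallel lines with radius 4.6 puts L and G at V ± 4.6·n: L = (0.77505, 4.5342), G = (-0.77505, -4.5342). Equal radii place F and H the same way about S: F = S + 4.6·n = (30.248, -0.50360), H = S − 4.6·n = (28.697, -9.5721). Then cos ∠SGF = GS·GF / (|GS||GF|), giving 8.3566°.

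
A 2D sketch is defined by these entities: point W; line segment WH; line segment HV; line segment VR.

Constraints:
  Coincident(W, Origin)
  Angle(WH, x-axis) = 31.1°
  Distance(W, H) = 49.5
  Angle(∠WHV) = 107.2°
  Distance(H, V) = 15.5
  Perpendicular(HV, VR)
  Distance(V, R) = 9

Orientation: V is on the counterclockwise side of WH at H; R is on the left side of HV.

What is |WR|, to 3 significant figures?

48.7

W is at the origin; WH runs at 31.1° with length 49.5, so H = 49.5·(cos 31.1°, sin 31.1°) = (42.4, 25.6). ∠WHV = 107.2°, so HV runs at 31.1° + (180° − 107.2°) = 104° from the x-axis; with |HV| = 15.5, V = H + 15.5·(cos 104°, sin 104°) = (38.7, 40.6). HV ⟂ VR; with |VR| = 9.0 on the left of HV, R = V + 9.0·(-0.971, -0.240) = (29.9, 38.5). Then |WR| = |R − W| = 48.7.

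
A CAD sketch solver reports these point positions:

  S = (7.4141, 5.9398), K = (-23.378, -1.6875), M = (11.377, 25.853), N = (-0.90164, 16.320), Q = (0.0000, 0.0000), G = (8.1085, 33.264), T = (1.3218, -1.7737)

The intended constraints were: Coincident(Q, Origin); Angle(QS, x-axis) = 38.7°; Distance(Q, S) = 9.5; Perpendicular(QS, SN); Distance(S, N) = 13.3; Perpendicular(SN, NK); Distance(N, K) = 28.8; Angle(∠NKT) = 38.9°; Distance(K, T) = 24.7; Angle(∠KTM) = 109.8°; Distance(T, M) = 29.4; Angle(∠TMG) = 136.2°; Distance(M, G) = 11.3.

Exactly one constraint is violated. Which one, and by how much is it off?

Distance(M, G) = 11.3 — off by 3.20.

Q = (0.00, 0.00) ✓; QS at 38.70° ✓; |QS| = 9.500 ✓; ∠(QS, SN) = 90.00° ✓; |SN| = 13.30 ✓; ∠(SN, NK) = 90.00° ✓; |NK| = 28.80 ✓; ∠NKT = 38.90° ✓; |KT| = 24.70 ✓; ∠KTM = 109.8° ✓; |TM| = 29.40 ✓; ∠TMG = 136.2° ✓; |MG| = 8.100 ✗.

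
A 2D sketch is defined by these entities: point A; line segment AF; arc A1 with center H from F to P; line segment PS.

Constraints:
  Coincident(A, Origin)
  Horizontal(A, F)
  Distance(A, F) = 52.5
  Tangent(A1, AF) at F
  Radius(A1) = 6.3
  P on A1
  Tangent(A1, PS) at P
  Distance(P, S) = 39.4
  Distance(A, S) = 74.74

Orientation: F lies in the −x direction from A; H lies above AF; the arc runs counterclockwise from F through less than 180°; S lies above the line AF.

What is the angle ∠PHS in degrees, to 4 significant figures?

80.92°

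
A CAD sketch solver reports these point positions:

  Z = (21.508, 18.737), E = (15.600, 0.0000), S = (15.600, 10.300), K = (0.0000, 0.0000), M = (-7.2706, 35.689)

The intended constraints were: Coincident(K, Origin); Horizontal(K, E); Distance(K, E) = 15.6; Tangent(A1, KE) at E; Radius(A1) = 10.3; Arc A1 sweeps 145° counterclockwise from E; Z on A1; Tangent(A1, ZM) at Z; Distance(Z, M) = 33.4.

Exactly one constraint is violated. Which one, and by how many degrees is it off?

Tangent(A1, ZM) at Z — off by 4.50°.

K = (0.00, 0.00) ✓; K.y = 0.00, E.y = 0.00 ✓; |KE| = 15.60 ✓; ∠(SE, EK) = 90.00° ✓; |SE| = 10.30 ✓; bearing(S→Z) − bearing(S→E) = 145.0° ✓; |SZ| = 10.30 ✓; ∠(SZ, ZM) = 85.50° ✗; |ZM| = 33.40 ✓.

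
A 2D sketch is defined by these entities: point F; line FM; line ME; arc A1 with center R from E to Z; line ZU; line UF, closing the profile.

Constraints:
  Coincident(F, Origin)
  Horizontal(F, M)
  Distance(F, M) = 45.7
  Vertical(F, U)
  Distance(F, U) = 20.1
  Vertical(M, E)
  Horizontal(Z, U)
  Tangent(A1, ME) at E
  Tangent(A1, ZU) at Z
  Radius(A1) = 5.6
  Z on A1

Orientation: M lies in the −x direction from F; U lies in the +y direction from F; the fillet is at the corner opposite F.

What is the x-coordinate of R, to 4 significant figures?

-40.10

F is at the origin; F and M share the same y with |FM| = 45.7 and M on the −x side, so M = (-45.70, 0.000). F and U share the same x with |FU| = 20.1 and U on the +y side, so U = (0.000, 20.10). The virtual corner opposite F is at (-45.70, 20.10). Tangency of A1 to ME means the radius RE is perpendicular to ME and since A1 is tangent to ZU there, RZ ⟂ ZU, with radius 5.6, so the center R sits 5.6 in from both sides at R = (-40.10, 14.50). So R.x = -40.10.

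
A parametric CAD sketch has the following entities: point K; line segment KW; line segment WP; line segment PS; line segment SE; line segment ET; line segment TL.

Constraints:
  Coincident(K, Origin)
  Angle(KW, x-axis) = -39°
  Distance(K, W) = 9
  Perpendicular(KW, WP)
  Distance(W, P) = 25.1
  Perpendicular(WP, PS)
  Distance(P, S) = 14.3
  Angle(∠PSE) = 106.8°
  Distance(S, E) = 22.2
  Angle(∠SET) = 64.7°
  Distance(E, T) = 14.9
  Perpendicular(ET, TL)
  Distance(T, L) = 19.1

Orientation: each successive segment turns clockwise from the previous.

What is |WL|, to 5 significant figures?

26.448

K is at the origin; KW runs at -39.0° with length 9.0, so W = (6.9943, -5.6639). The perpendicularity gives WP at right angles to KW, so WP runs at -129.00°; with |WP| = 25.1, P = (-8.8016, -25.170). WP ⟂ PS, so PS runs at 141.00°; with |PS| = 14.3, S = (-19.915, -16.171). ∠PSE = 106.8° gives SE at 67.800° from the x-axis; with |SE| = 22.2, E = (-11.527, 4.3834). ∠SET = 64.7° gives ET at -47.500° from the x-axis; with |ET| = 14.9, T = (-1.4605, -6.6021). The perpendicularity gives TL at right angles to ET, so TL runs at -137.50°; with |TL| = 19.1, L = (-15.542, -19.506). Then |WL| = |L − W| = 26.448.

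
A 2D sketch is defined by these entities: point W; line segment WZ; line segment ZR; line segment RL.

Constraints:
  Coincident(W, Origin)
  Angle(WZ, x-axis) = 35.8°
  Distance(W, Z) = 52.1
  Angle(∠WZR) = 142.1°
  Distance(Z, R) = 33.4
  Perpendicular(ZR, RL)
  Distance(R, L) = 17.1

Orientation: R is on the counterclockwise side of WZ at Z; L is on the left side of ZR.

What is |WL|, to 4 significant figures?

75.99

∠WZR = 142.1°, so ZR runs at 35.8° + (180° − 142.1°) = 73.70° from the x-axis; with |ZR| = 33.4, R = Z + 33.4·(cos 73.70°, sin 73.70°) = (51.63, 62.53). ZR is perpendicular to RL; with |RL| = 17.1 on the left of ZR, L = R + 17.1·(-0.9598, 0.2807) = (35.22, 67.33). Then |WL| = |L − W| = 75.99.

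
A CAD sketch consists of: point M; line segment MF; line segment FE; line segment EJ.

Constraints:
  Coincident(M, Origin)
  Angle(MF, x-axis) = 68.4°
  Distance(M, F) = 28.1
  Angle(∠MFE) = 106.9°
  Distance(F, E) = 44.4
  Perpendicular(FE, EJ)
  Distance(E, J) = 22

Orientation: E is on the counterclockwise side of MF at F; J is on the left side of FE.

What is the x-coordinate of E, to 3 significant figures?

-24.4

M is at the origin; MF runs at 68.4° with length 28.1, so F = 28.1·(cos 68.4°, sin 68.4°) = (10.3, 26.1). ∠MFE = 106.9°, so FE runs at 68.4° + (180° − 106.9°) = 142° from the x-axis; with |FE| = 44.4, E = F + 44.4·(cos 142°, sin 142°) = (-24.4, 53.8). So E.x = -24.4.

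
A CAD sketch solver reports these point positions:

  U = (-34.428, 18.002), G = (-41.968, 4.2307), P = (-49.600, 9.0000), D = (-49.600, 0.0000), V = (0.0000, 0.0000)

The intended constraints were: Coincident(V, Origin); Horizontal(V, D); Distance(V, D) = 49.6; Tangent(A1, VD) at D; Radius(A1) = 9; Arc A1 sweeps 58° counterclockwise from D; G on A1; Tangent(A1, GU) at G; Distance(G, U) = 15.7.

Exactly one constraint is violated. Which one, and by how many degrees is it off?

Tangent(A1, GU) at G — off by 3.30°.

V = (0.00, 0.00) ✓; V.y = 0.00, D.y = 0.00 ✓; |VD| = 49.60 ✓; ∠(PD, DV) = 90.00° ✓; |PD| = 9.000 ✓; bearing(P→G) − bearing(P→D) = 58.00° ✓; |PG| = 9.000 ✓; ∠(PG, GU) = 86.70° ✗; |GU| = 15.70 ✓.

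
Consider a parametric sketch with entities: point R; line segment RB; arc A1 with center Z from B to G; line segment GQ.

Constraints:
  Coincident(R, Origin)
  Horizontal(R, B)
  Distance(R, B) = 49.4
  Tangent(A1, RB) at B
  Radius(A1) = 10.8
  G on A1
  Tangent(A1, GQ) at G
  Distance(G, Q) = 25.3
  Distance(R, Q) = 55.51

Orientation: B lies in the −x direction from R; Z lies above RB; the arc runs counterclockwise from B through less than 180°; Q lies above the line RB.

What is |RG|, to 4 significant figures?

40.46

Checks: |ZG| = 10.80 ✓; ∠(ZG, GQ) = 90.00° ✓; |GQ| = 25.30 ✓; |RQ| = 55.51 ✓.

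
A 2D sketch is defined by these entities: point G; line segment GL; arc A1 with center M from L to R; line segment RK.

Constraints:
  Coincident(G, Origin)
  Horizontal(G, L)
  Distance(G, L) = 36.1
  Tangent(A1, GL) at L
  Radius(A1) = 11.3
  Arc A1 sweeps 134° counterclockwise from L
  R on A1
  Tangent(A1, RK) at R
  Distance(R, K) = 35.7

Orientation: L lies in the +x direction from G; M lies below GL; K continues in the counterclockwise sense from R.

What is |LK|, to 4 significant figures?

47.83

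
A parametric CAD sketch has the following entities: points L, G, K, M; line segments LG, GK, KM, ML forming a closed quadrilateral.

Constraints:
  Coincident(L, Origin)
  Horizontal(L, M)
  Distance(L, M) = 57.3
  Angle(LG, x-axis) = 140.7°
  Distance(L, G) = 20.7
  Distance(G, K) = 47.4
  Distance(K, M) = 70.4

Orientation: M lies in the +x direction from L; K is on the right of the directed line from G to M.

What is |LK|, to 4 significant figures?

33.33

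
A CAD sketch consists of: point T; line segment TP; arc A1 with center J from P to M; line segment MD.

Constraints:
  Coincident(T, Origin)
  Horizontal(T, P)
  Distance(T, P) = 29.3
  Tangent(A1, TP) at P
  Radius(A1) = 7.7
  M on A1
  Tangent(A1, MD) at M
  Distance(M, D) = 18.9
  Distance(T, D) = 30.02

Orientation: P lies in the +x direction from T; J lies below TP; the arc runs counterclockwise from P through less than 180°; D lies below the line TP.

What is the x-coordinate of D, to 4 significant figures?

17.53

Checks: |TP| = 29.30 ✓; |JM| = 7.700 ✓; ∠(JM, MD) = 90.00° ✓; |MD| = 18.90 ✓; |TD| = 30.02 ✓.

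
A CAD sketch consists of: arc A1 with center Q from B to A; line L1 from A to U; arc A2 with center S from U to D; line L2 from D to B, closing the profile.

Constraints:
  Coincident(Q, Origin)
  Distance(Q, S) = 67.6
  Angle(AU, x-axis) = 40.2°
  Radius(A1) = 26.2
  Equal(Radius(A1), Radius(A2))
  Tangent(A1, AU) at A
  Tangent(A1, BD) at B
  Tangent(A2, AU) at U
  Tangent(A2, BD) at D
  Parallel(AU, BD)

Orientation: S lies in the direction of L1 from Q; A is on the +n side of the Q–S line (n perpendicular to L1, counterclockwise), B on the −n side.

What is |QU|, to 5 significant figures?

72.500

The slot axis is L1's direction at 40.2°, so u = (cos 40.2°, sin 40.2°) = (0.76380, 0.64546) and n = (−sin 40.2°, cos 40.2°) = (-0.64546, 0.76380). Q is at the origin and S lies 67.6 along u from Q, so S = 67.6·u = (51.633, 43.633). Tangency of A1 to both parallel lines with radius 26.2 puts A and B at Q ± 26.2·n: A = (-16.911, 20.011), B = (16.911, -20.011). Equal radii place U and D the same way about S: U = S + 26.2·n = (34.722, 63.644), D = S − 26.2·n = (68.544, 23.621). Then |QU| = |U − Q| = 72.500.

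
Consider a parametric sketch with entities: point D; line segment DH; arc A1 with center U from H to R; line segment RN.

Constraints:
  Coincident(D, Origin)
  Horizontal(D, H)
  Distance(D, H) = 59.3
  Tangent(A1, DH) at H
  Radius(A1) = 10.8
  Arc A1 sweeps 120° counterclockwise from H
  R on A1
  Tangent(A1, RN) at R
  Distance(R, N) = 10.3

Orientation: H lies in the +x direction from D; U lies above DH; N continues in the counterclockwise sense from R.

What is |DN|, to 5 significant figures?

68.291

On A1, H sits at bearing -90° from U; a 120° counterclockwise sweep puts R at bearing 30°, so R = U + 10.8·(cos 30°, sin 30°) = (68.653, 16.200). The tangent condition forces UR to be normal to RN, so RN runs along (−sin 30°, cos 30°); with |RN| = 10.3, N = (63.503, 25.120). Then |DN| = |N − D| = 68.291.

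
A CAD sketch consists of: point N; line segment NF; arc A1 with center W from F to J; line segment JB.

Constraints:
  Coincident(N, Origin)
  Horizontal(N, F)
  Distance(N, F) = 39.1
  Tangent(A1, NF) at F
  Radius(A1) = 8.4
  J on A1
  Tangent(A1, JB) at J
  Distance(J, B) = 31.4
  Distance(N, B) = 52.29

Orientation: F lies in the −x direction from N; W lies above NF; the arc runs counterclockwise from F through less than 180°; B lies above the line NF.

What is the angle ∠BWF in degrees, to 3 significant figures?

170°

N is at the origin; N and F share the same y with |NF| = 39.1 and F on the −x side, so F = (-39.1, 0.00). A1 meets NF tangentially, so WF is at right angles to NF, so W = F + (0, 8.4) = (-39.1, 8.40). Since WJ ⟂ JB (tangency), |WB| = √(8.4² + 31.4²) = 32.5 regardless of where J sits on A1. So B lies on both circle(N, 52.29) and circle(W, 32.5); the above-NF intersection is B = (-33.2, 40.4). J is the foot of the tangent from B: J = (-30.7, 9.07).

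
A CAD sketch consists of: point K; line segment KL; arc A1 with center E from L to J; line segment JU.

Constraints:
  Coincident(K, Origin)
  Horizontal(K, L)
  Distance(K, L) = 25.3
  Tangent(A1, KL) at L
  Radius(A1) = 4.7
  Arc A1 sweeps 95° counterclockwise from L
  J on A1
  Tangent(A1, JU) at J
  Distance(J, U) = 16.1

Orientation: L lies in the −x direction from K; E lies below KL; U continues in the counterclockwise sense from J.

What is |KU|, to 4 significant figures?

35.55

K is at the origin; K and L share the same y with |KL| = 25.3 and L on the −x side, so L = (-25.30, 0.000). A1 meets KL tangentially, so EL is at right angles to KL, so E = L + (0, -4.7) = (-25.30, -4.700). On A1, L sits at bearing 90° from E; a 95° counterclockwise sweep puts J at bearing 185°, so J = E + 4.7·(cos 185°, sin 185°) = (-29.98, -5.110). Since A1 is tangent to JU there, EJ ⟂ JU, so JU runs along (−sin 185°, cos 185°); with |JU| = 16.1, U = (-28.58, -21.15). Then |KU| = |U − K| = 35.55.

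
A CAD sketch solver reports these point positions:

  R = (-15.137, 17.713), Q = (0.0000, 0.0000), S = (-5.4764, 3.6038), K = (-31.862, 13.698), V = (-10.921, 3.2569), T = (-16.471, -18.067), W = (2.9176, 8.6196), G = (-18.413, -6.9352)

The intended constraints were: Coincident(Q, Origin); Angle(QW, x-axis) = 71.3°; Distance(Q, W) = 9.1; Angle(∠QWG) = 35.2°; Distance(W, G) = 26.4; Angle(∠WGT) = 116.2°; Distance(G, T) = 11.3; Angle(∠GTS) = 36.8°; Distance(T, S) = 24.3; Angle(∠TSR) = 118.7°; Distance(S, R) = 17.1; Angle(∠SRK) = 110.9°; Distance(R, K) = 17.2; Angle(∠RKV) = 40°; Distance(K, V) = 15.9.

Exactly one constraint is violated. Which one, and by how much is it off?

Distance(K, V) = 15.9 — off by 7.50.

Q = (0.00, 0.00) ✓; QW at 71.30° ✓; |QW| = 9.100 ✓; ∠QWG = 35.20° ✓; |WG| = 26.40 ✓; ∠WGT = 116.2° ✓; |GT| = 11.30 ✓; ∠GTS = 36.80° ✓; |TS| = 24.30 ✓; ∠TSR = 118.7° ✓; |SR| = 17.10 ✓; ∠SRK = 110.9° ✓; |RK| = 17.20 ✓; ∠RKV = 40.00° ✓; |KV| = 23.40 ✗.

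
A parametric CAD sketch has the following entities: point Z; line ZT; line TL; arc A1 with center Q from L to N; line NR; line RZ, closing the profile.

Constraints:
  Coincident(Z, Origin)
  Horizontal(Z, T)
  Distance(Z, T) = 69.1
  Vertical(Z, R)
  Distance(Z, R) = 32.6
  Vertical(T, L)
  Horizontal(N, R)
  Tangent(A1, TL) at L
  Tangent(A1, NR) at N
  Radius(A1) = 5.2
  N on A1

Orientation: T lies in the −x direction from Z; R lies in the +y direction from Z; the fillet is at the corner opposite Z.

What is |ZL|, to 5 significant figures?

74.334

The virtual corner opposite Z is at (-69.100, 32.600). A1 meets TL tangentially, so QL is at right angles to TL and since A1 is tangent to NR there, QN ⟂ NR, with radius 5.2, so the center Q sits 5.2 in from both sides at Q = (-63.900, 27.400). That places the tangent points at L = (-69.100, 27.400) on TL and N = (-63.900, 32.600) on NR. Then |ZL| = |L − Z| = 74.334.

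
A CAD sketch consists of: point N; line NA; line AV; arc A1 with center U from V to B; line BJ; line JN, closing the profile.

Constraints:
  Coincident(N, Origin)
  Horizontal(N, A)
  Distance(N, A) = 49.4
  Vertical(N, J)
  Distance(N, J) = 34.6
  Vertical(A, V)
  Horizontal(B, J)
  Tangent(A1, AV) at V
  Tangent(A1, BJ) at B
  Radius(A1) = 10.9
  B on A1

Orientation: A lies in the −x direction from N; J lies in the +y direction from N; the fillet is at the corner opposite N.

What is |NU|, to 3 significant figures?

45.2

N is at the origin; N and A share the same y with |NA| = 49.4 and A on the −x side, so A = (-49.4, 0.00). NJ is vertical with |NJ| = 34.6 and J on the +y side, so J = (0.00, 34.6). The virtual corner opposite N is at (-49.4, 34.6). A1 meets AV tangentially, so UV is at right angles to AV and tangency of A1 to BJ means the radius UB is perpendicular to BJ, with radius 10.9, so the center U sits 10.9 in from both sides at U = (-38.5, 23.7). Then |NU| = |U − N| = 45.2.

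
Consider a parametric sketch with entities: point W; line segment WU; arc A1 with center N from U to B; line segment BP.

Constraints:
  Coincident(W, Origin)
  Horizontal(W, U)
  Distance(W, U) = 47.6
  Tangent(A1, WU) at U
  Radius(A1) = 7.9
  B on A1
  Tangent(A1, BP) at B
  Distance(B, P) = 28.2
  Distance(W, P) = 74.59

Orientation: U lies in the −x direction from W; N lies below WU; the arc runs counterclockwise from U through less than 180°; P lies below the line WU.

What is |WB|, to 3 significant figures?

54.4

Checks: |NB| = 7.900 ✓; ∠(NB, BP) = 90.00° ✓; |BP| = 28.20 ✓; |WP| = 74.59 ✓.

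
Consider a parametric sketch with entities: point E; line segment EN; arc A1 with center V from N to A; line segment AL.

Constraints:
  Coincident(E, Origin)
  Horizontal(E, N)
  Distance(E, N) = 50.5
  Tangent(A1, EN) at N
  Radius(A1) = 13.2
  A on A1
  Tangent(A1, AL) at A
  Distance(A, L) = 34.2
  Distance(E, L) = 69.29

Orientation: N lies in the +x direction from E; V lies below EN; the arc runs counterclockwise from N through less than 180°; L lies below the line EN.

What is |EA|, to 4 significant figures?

41.62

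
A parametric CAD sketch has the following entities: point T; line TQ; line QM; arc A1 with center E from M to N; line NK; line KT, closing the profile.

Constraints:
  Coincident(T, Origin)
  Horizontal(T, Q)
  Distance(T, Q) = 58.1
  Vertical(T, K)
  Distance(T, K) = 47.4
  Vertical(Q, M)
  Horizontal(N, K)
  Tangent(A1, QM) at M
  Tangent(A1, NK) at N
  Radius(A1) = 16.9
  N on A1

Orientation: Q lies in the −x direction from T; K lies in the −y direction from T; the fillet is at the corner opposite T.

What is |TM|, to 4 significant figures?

65.62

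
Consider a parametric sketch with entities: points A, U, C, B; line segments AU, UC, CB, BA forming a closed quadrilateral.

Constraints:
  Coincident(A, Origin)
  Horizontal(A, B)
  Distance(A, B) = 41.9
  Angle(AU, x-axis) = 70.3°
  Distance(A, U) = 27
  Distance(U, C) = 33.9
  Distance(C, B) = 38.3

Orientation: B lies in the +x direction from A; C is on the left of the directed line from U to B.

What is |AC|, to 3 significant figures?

55.7

A is at the origin; AB is horizontal with |AB| = 41.9 and B in +x, so B = (41.9, 0). AU runs at 70.3° with |AU| = 27.0, so U = (9.10, 25.4). C is determined by |UC| = 33.9 and |CB| = 38.3 together: it lies at the intersection of circle(U, 33.9) and circle(B, 38.3). With |UB| = 41.5, the foot of the radical line on UB is 16.9 from U and the perpendicular offset is √(33.9² − 16.9²) = 29.4. Taking the left-of-UB solution: C = (40.5, 38.3).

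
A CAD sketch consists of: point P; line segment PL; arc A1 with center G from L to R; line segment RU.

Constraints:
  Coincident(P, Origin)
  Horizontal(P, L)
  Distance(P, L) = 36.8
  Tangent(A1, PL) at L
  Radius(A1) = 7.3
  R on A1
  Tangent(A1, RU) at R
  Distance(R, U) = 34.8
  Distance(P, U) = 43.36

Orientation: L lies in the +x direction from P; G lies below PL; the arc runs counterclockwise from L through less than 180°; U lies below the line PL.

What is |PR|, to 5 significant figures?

30.258

P is at the origin; PL is horizontal with |PL| = 36.8 and L on the +x side, so L = (36.800, 0.0000). Tangency of A1 to PL means the radius GL is perpendicular to PL, so G = L + (0, -7.3) = (36.800, -7.3000). Since GR ⟂ RU (tangency), |GU| = √(7.3² + 34.8²) = 35.557 regardless of where R sits on A1. So U lies on both circle(P, 43.36) and circle(G, 35.557); the below-PL intersection is U = (19.843, -38.553). R is the foot of the tangent from U: R = (29.806, -5.2101).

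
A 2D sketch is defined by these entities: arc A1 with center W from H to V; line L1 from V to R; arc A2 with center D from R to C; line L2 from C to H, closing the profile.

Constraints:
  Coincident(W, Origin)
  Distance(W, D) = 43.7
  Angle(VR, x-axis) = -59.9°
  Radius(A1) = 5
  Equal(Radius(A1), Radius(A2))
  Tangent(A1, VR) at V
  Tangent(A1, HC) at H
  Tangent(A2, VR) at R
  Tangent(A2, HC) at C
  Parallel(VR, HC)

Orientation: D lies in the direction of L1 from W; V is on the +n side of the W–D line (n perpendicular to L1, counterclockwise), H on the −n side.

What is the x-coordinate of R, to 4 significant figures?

26.24

Tangency of A1 to both parallel lines with radius 5.0 puts V and H at W ± 5.0·n: V = (4.326, 2.508), H = (-4.326, -2.508). Equal radii place R and C the same way about D: R = D + 5.0·n = (26.24, -35.30), C = D − 5.0·n = (17.59, -40.31). So R.x = 26.24.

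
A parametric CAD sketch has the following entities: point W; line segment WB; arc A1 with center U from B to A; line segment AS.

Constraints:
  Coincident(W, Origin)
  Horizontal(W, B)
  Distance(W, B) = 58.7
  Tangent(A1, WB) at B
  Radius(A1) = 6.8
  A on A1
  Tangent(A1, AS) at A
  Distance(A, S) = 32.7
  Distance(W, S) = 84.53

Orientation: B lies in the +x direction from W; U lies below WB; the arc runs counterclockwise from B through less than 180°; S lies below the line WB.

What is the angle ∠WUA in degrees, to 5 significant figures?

51.758°

Checks: ∠(UB, BW) = 90.00° ✓; |UB| = 6.800 ✓; |UA| = 6.800 ✓; ∠(UA, AS) = 90.00° ✓; |AS| = 32.70 ✓; |WS| = 84.53 ✓.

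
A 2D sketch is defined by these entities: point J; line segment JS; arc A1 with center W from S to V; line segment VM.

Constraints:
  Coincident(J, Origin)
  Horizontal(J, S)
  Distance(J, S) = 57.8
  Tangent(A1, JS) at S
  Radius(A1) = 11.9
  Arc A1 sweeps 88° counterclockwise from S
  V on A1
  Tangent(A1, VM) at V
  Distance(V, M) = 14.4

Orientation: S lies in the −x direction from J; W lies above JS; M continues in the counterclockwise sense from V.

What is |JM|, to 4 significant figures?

52.26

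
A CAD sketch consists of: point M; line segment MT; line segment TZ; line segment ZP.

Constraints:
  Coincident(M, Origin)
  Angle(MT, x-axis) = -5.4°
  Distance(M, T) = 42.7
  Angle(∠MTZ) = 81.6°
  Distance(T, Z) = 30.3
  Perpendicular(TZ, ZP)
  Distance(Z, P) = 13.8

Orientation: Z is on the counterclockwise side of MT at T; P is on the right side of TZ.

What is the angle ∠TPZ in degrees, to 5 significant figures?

65.513°

M is at the origin; MT runs at -5.4° with length 42.7, so T = 42.7·(cos -5.4°, sin -5.4°) = (42.510, -4.0184). ∠MTZ = 81.6°, so TZ runs at -5.4° + (180° − 81.6°) = 93.000° from the x-axis; with |TZ| = 30.3, Z = T + 30.3·(cos 93.000°, sin 93.000°) = (40.925, 26.240). TZ ⟂ ZP; with |ZP| = 13.8 on the right of TZ, P = Z + 13.8·(0.99863, 0.052336) = (54.706, 26.962). Then cos ∠TPZ = PT·PZ / (|PT||PZ|), giving 65.513°.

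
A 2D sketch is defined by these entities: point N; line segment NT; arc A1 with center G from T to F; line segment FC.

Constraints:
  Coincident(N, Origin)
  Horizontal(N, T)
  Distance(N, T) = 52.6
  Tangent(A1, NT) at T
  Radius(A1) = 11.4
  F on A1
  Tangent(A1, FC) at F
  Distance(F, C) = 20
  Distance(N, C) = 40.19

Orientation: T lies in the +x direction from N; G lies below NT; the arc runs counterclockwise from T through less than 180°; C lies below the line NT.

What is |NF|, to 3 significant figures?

43.1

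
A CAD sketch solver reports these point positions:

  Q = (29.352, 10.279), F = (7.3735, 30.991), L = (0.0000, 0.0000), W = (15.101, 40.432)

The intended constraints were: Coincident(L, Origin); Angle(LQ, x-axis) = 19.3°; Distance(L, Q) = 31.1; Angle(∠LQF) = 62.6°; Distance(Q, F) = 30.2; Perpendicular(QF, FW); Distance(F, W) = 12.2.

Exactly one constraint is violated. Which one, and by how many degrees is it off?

Perpendicular(QF, FW) — off by 4.00°.

L = (0.00, 0.00) ✓; LQ at 19.30° ✓; |LQ| = 31.10 ✓; ∠LQF = 62.60° ✓; |QF| = 30.20 ✓; ∠(QF, FW) = 86.00° ✗; |FW| = 12.20 ✓.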